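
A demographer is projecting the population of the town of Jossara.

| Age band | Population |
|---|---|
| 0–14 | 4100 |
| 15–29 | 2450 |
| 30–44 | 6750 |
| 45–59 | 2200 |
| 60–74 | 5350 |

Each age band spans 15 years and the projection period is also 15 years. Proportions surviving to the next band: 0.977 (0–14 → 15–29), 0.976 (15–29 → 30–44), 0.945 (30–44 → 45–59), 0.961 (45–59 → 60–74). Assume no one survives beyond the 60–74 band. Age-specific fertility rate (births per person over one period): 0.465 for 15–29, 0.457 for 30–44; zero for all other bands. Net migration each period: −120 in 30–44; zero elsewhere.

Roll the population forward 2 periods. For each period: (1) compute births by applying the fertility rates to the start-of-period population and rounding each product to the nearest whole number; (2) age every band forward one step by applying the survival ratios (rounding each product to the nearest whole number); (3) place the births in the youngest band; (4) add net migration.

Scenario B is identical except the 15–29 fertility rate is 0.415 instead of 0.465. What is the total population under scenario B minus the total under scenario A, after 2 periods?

-320

Period 1.
Births: 2450 × 0.465 = 1139  |  6750 × 0.457 = 3085 ⇒ total 4224
15–29: 4100 × 0.977 = 4006
30–44: 2450 × 0.976 = 2391
45–59: 6750 × 0.945 = 6379
60–74: 2200 × 0.961 = 2114
Net migration: 30–44 − 120 → 2271
End of period: [4224, 4006, 2271, 6379, 2114]
Period 2.
Births: 4006 × 0.465 = 1863  |  2271 × 0.457 = 1038 ⇒ total 2901
15–29: 4224 × 0.977 = 4127
30–44: 4006 × 0.976 = 3910
45–59: 2271 × 0.945 = 2146
60–74: 6379 × 0.961 = 6130
Net migration: 30–44 − 120 → 3790
End of period: [2901, 4127, 3790, 2146, 6130]
Scenario A total after 2 periods: 19094
Scenario B projection —
Period 1.
Births: 2450 × 0.415 = 1017  |  6750 × 0.457 = 3085 ⇒ total 4102
15–29: 4100 × 0.977 = 4006
30–44: 2450 × 0.976 = 2391
45–59: 6750 × 0.945 = 6379
60–74: 2200 × 0.961 = 2114
Net migration: 30–44 − 120 → 2271
End of period: [4102, 4006, 2271, 6379, 2114]
Period 2.
Births: 4006 × 0.415 = 1662  |  2271 × 0.457 = 1038 ⇒ total 2700
15–29: 4102 × 0.977 = 4008
30–44: 4006 × 0.976 = 3910
45–59: 2271 × 0.945 = 2146
60–74: 6379 × 0.961 = 6130
Net migration: 30–44 − 120 → 3790
End of period: [2700, 4008, 3790, 2146, 6130]
Scenario B total after 2 periods: 18774
Difference B − A = 18774 − 19094 = -320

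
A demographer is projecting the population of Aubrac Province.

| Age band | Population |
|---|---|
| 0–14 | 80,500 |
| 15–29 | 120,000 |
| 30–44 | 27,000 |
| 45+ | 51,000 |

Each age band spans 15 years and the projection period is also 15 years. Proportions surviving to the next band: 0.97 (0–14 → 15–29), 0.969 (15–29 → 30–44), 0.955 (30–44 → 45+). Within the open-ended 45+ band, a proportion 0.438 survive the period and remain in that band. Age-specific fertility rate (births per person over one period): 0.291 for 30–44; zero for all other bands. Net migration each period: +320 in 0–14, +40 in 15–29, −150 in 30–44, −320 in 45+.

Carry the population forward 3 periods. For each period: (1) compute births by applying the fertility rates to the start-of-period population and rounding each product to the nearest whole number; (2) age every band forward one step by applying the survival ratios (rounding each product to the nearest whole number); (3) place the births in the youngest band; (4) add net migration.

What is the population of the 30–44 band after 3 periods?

Period 1:
Births: 27000 × 0.291 = 7857
15–29: 80500 × 0.97 = 78085
30–44: 120000 × 0.969 = 116280
45+: 27000 × 0.955 + 51000 × 0.438 = 25785 + 22338 = 48123
Net migration: 0–14 + 320 → 8177; 15–29 + 40 → 78125; 30–44 − 150 → 116130; 45+ − 320 → 47803
→ [8177, 78125, 116130, 47803]
Period 2:
Births: 116130 × 0.291 = 33794
15–29: 8177 × 0.97 = 7932
30–44: 78125 × 0.969 = 75703
45+: 116130 × 0.955 + 47803 × 0.438 = 110904 + 20938 = 131842
Net migration: 0–14 + 320 → 34114; 15–29 + 40 → 7972; 30–44 − 150 → 75553; 45+ − 320 → 131522
→ [34114, 7972, 75553, 131522]
Period 3:
Births: 75553 × 0.291 = 21986
15–29: 34114 × 0.97 = 33091
30–44: 7972 × 0.969 = 7725
45+: 75553 × 0.955 + 131522 × 0.438 = 72153 + 57607 = 129760
Net migration: 0–14 + 320 → 22306; 15–29 + 40 → 33131; 30–44 − 150 → 7575; 45+ − 320 → 129440
→ [22306, 33131, 7575, 129440]

7575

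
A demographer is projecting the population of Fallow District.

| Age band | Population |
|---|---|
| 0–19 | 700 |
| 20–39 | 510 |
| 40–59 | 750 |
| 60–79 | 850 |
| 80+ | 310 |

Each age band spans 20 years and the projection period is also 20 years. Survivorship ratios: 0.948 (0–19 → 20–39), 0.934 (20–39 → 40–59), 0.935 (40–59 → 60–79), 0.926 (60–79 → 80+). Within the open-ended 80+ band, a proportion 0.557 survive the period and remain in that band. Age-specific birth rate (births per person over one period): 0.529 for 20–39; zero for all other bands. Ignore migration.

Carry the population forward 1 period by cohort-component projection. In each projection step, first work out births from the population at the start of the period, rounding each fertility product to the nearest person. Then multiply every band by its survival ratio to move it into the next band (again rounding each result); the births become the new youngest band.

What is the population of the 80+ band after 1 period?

— Period 1 —
Births: 510 × 0.529 = 270
20–39: 700 × 0.948 = 664
40–59: 510 × 0.934 = 476
60–79: 750 × 0.935 = 701
80+: 850 × 0.926 + 310 × 0.557 = 787 + 173 = 960
Giving 270 / 664 / 476 / 701 / 960.

960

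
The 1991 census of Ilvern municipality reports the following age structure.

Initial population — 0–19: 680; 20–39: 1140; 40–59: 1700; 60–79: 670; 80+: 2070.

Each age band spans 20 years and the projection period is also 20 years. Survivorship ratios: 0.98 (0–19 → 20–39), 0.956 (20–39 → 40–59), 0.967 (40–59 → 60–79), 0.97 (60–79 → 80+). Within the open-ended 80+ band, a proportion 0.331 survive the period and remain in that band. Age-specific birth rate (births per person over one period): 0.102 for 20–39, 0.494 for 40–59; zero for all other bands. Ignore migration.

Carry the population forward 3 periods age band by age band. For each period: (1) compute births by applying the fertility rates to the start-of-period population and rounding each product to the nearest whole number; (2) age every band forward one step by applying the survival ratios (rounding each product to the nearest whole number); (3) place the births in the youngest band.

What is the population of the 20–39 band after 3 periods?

[period 1]
Births: 1140 * 0.102 = 116, 1700 * 0.494 = 840 → 956
20–39: 680 * 0.98 = 666
40–59: 1140 * 0.956 = 1090
60–79: 1700 * 0.967 = 1644
80+: 670 * 0.97 + 2070 * 0.331 = 650 + 685 = 1335
End of period: [956, 666, 1090, 1644, 1335]
[period 2]
Births: 666 * 0.102 = 68, 1090 * 0.494 = 538 → 606
20–39: 956 * 0.98 = 937
40–59: 666 * 0.956 = 637
60–79: 1090 * 0.967 = 1054
80+: 1644 * 0.97 + 1335 * 0.331 = 1595 + 442 = 2037
End of period: [606, 937, 637, 1054, 2037]
[period 3]
Births: 937 * 0.102 = 96, 637 * 0.494 = 315 → 411
20–39: 606 * 0.98 = 594
40–59: 937 * 0.956 = 896
60–79: 637 * 0.967 = 616
80+: 1054 * 0.97 + 2037 * 0.331 = 1022 + 674 = 1696
End of period: [411, 594, 896, 616, 1696]

594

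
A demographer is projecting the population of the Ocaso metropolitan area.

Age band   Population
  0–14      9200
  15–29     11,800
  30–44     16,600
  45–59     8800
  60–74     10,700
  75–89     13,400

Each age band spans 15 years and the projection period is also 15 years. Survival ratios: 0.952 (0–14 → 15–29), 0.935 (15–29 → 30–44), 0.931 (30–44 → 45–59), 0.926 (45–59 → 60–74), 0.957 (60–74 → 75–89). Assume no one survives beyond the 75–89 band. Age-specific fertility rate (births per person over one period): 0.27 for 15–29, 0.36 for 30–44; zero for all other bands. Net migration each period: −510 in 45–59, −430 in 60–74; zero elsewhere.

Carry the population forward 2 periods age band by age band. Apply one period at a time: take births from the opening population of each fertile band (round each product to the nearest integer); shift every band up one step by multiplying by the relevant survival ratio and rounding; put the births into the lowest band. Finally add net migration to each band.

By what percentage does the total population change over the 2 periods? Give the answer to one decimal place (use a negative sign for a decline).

-23.7

Period 1.
Births: 11800 × 0.27 = 3186 ; 16600 × 0.36 = 5976 — total 9162
15–29: 9200 × 0.952 = 8758
30–44: 11800 × 0.935 = 11033
45–59: 16600 × 0.931 = 15455
60–74: 8800 × 0.926 = 8149
75–89: 10700 × 0.957 = 10240
Net migration: 45–59 − 510 → 14945; 60–74 − 430 → 7719
→ [9162, 8758, 11033, 14945, 7719, 10240]
Period 2.
Births: 8758 × 0.27 = 2365 ; 11033 × 0.36 = 3972 — total 6337
15–29: 9162 × 0.952 = 8722
30–44: 8758 × 0.935 = 8189
45–59: 11033 × 0.931 = 10272
60–74: 14945 × 0.926 = 13839
75–89: 7719 × 0.957 = 7387
Net migration: 45–59 − 510 → 9762; 60–74 − 430 → 13409
→ [6337, 8722, 8189, 9762, 13409, 7387]
Total: 70500 → 53806; change = -16694; percentage change = -23.7%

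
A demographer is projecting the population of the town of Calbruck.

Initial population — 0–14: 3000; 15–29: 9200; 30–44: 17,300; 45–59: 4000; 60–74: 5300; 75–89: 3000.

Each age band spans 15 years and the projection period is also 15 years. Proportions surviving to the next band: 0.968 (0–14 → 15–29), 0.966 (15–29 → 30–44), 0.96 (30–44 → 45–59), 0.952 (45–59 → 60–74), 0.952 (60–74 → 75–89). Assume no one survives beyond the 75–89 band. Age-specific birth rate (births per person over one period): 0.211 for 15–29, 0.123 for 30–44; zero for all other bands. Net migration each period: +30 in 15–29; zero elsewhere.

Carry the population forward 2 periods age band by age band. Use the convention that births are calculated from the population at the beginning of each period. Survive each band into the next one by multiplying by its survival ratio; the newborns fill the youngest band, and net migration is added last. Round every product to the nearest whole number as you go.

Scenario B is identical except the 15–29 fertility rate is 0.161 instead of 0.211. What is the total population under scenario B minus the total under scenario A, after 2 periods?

-592

After projecting period 1:
Births: 9200 × 0.211 = 1941 ; 17300 × 0.123 = 2128 → total 4069
15–29: 3000 × 0.968 = 2904
30–44: 9200 × 0.966 = 8887
45–59: 17300 × 0.96 = 16608
60–74: 4000 × 0.952 = 3808
75–89: 5300 × 0.952 = 5046
Net migration: 15–29 + 30 → 2934
Giving 4069 / 2934 / 8887 / 16608 / 3808 / 5046.
After projecting period 2:
Births: 2934 × 0.211 = 619 ; 8887 × 0.123 = 1093 → total 1712
15–29: 4069 × 0.968 = 3939
30–44: 2934 × 0.966 = 2834
45–59: 8887 × 0.96 = 8532
60–74: 16608 × 0.952 = 15811
75–89: 3808 × 0.952 = 3625
Net migration: 15–29 + 30 → 3969
Giving 1712 / 3969 / 2834 / 8532 / 15811 / 3625.
Scenario A total after 2 periods: 36483
Scenario B projection —
After projecting period 1:
Births: 9200 × 0.161 = 1481 ; 17300 × 0.123 = 2128 → total 3609
15–29: 3000 × 0.968 = 2904
30–44: 9200 × 0.966 = 8887
45–59: 17300 × 0.96 = 16608
60–74: 4000 × 0.952 = 3808
75–89: 5300 × 0.952 = 5046
Net migration: 15–29 + 30 → 2934
Giving 3609 / 2934 / 8887 / 16608 / 3808 / 5046.
After projecting period 2:
Births: 2934 × 0.161 = 472 ; 8887 × 0.123 = 1093 → total 1565
15–29: 3609 × 0.968 = 3494
30–44: 2934 × 0.966 = 2834
45–59: 8887 × 0.96 = 8532
60–74: 16608 × 0.952 = 15811
75–89: 3808 × 0.952 = 3625
Net migration: 15–29 + 30 → 3524
Giving 1565 / 3524 / 2834 / 8532 / 15811 / 3625.
Scenario B total after 2 periods: 35891
Difference B − A = 35891 − 36483 = -592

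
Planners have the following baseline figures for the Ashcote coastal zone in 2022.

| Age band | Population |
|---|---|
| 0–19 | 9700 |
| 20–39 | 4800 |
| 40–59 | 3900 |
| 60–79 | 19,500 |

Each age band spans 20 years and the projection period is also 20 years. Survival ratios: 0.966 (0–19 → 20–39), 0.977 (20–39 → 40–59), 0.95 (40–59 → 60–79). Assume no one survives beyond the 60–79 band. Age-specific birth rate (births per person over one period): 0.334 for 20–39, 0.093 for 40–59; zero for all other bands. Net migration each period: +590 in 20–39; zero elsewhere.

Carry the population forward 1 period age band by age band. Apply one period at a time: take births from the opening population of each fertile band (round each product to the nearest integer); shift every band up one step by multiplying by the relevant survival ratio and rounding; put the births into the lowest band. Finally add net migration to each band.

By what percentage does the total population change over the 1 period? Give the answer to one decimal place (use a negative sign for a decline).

-46.4

Period 1:
Births: 4800 × 0.334 = 1603  |  3900 × 0.093 = 363 ⇒ total 1966
20–39: 9700 × 0.966 = 9370
40–59: 4800 × 0.977 = 4690
60–79: 3900 × 0.95 = 3705
Net migration: 20–39 + 590 → 9960
Population now: 0–19=1966, 20–39=9960, 40–59=4690, 60–79=3705
Total: 37900 → 20321; change = -17579; percentage change = -46.4%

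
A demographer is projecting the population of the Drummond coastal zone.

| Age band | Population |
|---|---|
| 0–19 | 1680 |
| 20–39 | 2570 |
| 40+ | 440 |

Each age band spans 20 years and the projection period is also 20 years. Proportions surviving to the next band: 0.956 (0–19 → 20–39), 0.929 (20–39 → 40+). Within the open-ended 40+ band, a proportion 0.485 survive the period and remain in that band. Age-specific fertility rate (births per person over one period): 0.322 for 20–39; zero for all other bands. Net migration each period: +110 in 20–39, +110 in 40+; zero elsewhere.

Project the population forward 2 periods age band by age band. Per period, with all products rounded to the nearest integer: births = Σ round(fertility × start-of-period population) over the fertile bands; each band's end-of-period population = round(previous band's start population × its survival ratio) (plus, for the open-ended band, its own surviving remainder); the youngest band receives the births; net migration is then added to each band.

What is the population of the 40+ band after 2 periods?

Call the groups 1 to 3, youngest first.
[period 1]
Births: 2570 × 0.322 = 828
Group 2: 1680 × 0.956 = 1606
Group 3: 2570 × 0.929 + 440 × 0.485 = 2388 + 213 = 2601
Net migration: Group 2 + 110 → 1716; Group 3 + 110 → 2711
→ [828, 1716, 2711]
[period 2]
Births: 1716 × 0.322 = 553
Group 2: 828 × 0.956 = 792
Group 3: 1716 × 0.929 + 2711 × 0.485 = 1594 + 1315 = 2909
Net migration: Group 2 + 110 → 902; Group 3 + 110 → 3019
→ [553, 902, 3019]

3019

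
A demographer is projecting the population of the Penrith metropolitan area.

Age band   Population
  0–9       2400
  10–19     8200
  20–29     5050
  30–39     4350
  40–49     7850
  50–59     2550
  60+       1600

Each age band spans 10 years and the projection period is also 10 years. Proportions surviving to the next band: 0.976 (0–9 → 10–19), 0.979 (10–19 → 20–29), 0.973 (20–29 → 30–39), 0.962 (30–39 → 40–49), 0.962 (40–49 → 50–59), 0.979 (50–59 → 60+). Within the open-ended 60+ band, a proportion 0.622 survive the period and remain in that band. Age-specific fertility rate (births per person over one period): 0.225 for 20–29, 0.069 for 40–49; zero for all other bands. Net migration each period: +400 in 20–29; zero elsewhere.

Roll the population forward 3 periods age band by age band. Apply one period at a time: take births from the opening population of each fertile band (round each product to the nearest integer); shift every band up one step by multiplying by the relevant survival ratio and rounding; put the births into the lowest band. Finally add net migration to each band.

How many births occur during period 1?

Numbering the groups 1..7 from youngest to oldest:
[period 1]
Births: 5050 * 0.225 = 1136 ; 7850 * 0.069 = 542 — total 1678
Group 2: 2400 * 0.976 = 2342
Group 3: 8200 * 0.979 = 8028
Group 4: 5050 * 0.973 = 4914
Group 5: 4350 * 0.962 = 4185
Group 6: 7850 * 0.962 = 7552
Group 7: 2550 * 0.979 + 1600 * 0.622 = 2496 + 995 = 3491
Net migration: Group 3 + 400 → 8428
Giving 1678 / 2342 / 8428 / 4914 / 4185 / 7552 / 3491.

1678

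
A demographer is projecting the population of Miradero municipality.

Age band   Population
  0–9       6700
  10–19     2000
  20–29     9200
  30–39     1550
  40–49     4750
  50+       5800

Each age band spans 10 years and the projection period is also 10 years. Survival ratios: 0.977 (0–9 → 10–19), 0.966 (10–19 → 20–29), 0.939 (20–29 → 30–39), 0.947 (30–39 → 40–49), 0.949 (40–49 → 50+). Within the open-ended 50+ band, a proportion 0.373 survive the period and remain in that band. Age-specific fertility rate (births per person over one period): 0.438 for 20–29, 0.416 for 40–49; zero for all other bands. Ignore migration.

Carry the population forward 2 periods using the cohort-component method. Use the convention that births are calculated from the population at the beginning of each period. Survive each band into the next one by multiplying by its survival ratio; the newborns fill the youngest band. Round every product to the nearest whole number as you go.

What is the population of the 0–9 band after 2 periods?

Let group 1 be 0–9 through group 6 = 50+.
After projecting period 1:
Births: 9200 × 0.438 = 4030  |  4750 × 0.416 = 1976 → 6006
Group 2: 6700 × 0.977 = 6546
Group 3: 2000 × 0.966 = 1932
Group 4: 9200 × 0.939 = 8639
Group 5: 1550 × 0.947 = 1468
Group 6: 4750 × 0.949 + 5800 × 0.373 = 4508 + 2163 = 6671
Population now: 0–9=6006, 10–19=6546, 20–29=1932, 30–39=8639, 40–49=1468, 50+=6671
After projecting period 2:
Births: 1932 × 0.438 = 846  |  1468 × 0.416 = 611 → 1457
Group 2: 6006 × 0.977 = 5868
Group 3: 6546 × 0.966 = 6323
Group 4: 1932 × 0.939 = 1814
Group 5: 8639 × 0.947 = 8181
Group 6: 1468 × 0.949 + 6671 × 0.373 = 1393 + 2488 = 3881
Population now: 0–9=1457, 10–19=5868, 20–29=6323, 30–39=1814, 40–49=8181, 50+=3881

1457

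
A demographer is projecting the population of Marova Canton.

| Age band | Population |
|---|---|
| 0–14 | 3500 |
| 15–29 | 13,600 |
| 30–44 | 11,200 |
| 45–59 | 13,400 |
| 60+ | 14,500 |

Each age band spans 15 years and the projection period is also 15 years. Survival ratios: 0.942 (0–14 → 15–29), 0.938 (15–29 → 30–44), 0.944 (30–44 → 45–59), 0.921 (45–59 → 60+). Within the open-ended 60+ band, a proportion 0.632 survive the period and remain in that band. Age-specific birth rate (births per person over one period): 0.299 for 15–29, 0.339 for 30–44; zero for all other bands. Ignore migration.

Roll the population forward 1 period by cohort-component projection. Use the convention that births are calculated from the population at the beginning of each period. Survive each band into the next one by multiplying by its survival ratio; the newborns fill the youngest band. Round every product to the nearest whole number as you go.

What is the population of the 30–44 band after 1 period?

12757

Call the groups 1 to 5, youngest first.
Period 1:
Births: 13600 × 0.299 = 4066, 11200 × 0.339 = 3797 → total 7863
Group 2: 3500 × 0.942 = 3297
Group 3: 13600 × 0.938 = 12757
Group 4: 11200 × 0.944 = 10573
Group 5: 13400 × 0.921 + 14500 × 0.632 = 12341 + 9164 = 21505
End of period: [7863, 3297, 12757, 10573, 21505]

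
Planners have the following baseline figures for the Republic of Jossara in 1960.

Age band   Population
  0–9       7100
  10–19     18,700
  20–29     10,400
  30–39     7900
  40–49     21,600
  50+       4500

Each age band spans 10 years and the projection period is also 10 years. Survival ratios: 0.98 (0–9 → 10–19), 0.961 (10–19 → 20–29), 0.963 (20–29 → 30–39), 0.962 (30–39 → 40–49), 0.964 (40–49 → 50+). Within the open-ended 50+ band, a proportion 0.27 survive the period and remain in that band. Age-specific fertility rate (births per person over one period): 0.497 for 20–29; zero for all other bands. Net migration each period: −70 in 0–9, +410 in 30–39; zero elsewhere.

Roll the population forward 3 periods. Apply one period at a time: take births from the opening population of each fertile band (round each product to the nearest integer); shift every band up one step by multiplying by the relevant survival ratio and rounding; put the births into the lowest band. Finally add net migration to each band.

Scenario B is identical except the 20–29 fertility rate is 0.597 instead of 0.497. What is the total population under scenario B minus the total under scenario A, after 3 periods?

3409

[period 1]
Births: 10400 * 0.497 = 5169
10–19: 7100 * 0.98 = 6958
20–29: 18700 * 0.961 = 17971
30–39: 10400 * 0.963 = 10015
40–49: 7900 * 0.962 = 7600
50+: 21600 * 0.964 + 4500 * 0.27 = 20822 + 1215 = 22037
Net migration: 0–9 − 70 → 5099; 30–39 + 410 → 10425
→ [5099, 6958, 17971, 10425, 7600, 22037]
[period 2]
Births: 17971 * 0.497 = 8932
10–19: 5099 * 0.98 = 4997
20–29: 6958 * 0.961 = 6687
30–39: 17971 * 0.963 = 17306
40–49: 10425 * 0.962 = 10029
50+: 7600 * 0.964 + 22037 * 0.27 = 7326 + 5950 = 13276
Net migration: 0–9 − 70 → 8862; 30–39 + 410 → 17716
→ [8862, 4997, 6687, 17716, 10029, 13276]
[period 3]
Births: 6687 * 0.497 = 3323
10–19: 8862 * 0.98 = 8685
20–29: 4997 * 0.961 = 4802
30–39: 6687 * 0.963 = 6440
40–49: 17716 * 0.962 = 17043
50+: 10029 * 0.964 + 13276 * 0.27 = 9668 + 3585 = 13253
Net migration: 0–9 − 70 → 3253; 30–39 + 410 → 6850
→ [3253, 8685, 4802, 6850, 17043, 13253]
Scenario A total after 3 periods: 53886
Scenario B projection —
[period 1]
Births: 10400 * 0.597 = 6209
10–19: 7100 * 0.98 = 6958
20–29: 18700 * 0.961 = 17971
30–39: 10400 * 0.963 = 10015
40–49: 7900 * 0.962 = 7600
50+: 21600 * 0.964 + 4500 * 0.27 = 20822 + 1215 = 22037
Net migration: 0–9 − 70 → 6139; 30–39 + 410 → 10425
→ [6139, 6958, 17971, 10425, 7600, 22037]
[period 2]
Births: 17971 * 0.597 = 10729
10–19: 6139 * 0.98 = 6016
20–29: 6958 * 0.961 = 6687
30–39: 17971 * 0.963 = 17306
40–49: 10425 * 0.962 = 10029
50+: 7600 * 0.964 + 22037 * 0.27 = 7326 + 5950 = 13276
Net migration: 0–9 − 70 → 10659; 30–39 + 410 → 17716
→ [10659, 6016, 6687, 17716, 10029, 13276]
[period 3]
Births: 6687 * 0.597 = 3992
10–19: 10659 * 0.98 = 10446
20–29: 6016 * 0.961 = 5781
30–39: 6687 * 0.963 = 6440
40–49: 17716 * 0.962 = 17043
50+: 10029 * 0.964 + 13276 * 0.27 = 9668 + 3585 = 13253
Net migration: 0–9 − 70 → 3922; 30–39 + 410 → 6850
→ [3922, 10446, 5781, 6850, 17043, 13253]
Scenario B total after 3 periods: 57295
Difference B − A = 57295 − 53886 = 3409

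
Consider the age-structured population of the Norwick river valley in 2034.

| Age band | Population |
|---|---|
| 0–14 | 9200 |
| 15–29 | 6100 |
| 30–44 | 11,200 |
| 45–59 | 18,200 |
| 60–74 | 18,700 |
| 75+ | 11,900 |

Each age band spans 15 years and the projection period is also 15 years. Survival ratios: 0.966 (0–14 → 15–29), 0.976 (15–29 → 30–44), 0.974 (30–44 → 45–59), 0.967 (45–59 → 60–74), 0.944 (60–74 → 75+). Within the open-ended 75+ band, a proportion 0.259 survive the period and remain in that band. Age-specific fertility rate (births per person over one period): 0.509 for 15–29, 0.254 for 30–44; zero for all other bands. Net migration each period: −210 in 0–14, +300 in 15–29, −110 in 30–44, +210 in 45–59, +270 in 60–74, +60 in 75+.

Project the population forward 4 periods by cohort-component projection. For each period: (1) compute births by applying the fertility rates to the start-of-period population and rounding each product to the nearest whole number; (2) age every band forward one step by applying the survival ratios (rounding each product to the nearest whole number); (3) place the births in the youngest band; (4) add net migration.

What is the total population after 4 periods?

Period 1.
Births: 6100 × 0.509 = 3105, 11200 × 0.254 = 2845 — total 5950
15–29: 9200 × 0.966 = 8887
30–44: 6100 × 0.976 = 5954
45–59: 11200 × 0.974 = 10909
60–74: 18200 × 0.967 = 17599
75+: 18700 × 0.944 + 11900 × 0.259 = 17653 + 3082 = 20735
Net migration: 0–14 − 210 → 5740; 15–29 + 300 → 9187; 30–44 − 110 → 5844; 45–59 + 210 → 11119; 60–74 + 270 → 17869; 75+ + 60 → 20795
Population now: 0–14=5740, 15–29=9187, 30–44=5844, 45–59=11119, 60–74=17869, 75+=20795
Period 2.
Births: 9187 × 0.509 = 4676, 5844 × 0.254 = 1484 — total 6160
15–29: 5740 × 0.966 = 5545
30–44: 9187 × 0.976 = 8967
45–59: 5844 × 0.974 = 5692
60–74: 11119 × 0.967 = 10752
75+: 17869 × 0.944 + 20795 × 0.259 = 16868 + 5386 = 22254
Net migration: 0–14 − 210 → 5950; 15–29 + 300 → 5845; 30–44 − 110 → 8857; 45–59 + 210 → 5902; 60–74 + 270 → 11022; 75+ + 60 → 22314
Population now: 0–14=5950, 15–29=5845, 30–44=8857, 45–59=5902, 60–74=11022, 75+=22314
Period 3.
Births: 5845 × 0.509 = 2975, 8857 × 0.254 = 2250 — total 5225
15–29: 5950 × 0.966 = 5748
30–44: 5845 × 0.976 = 5705
45–59: 8857 × 0.974 = 8627
60–74: 5902 × 0.967 = 5707
75+: 11022 × 0.944 + 22314 × 0.259 = 10405 + 5779 = 16184
Net migration: 0–14 − 210 → 5015; 15–29 + 300 → 6048; 30–44 − 110 → 5595; 45–59 + 210 → 8837; 60–74 + 270 → 5977; 75+ + 60 → 16244
Population now: 0–14=5015, 15–29=6048, 30–44=5595, 45–59=8837, 60–74=5977, 75+=16244
Period 4.
Births: 6048 × 0.509 = 3078, 5595 × 0.254 = 1421 — total 4499
15–29: 5015 × 0.966 = 4844
30–44: 6048 × 0.976 = 5903
45–59: 5595 × 0.974 = 5450
60–74: 8837 × 0.967 = 8545
75+: 5977 × 0.944 + 16244 × 0.259 = 5642 + 4207 = 9849
Net migration: 0–14 − 210 → 4289; 15–29 + 300 → 5144; 30–44 − 110 → 5793; 45–59 + 210 → 5660; 60–74 + 270 → 8815; 75+ + 60 → 9909
Population now: 0–14=4289, 15–29=5144, 30–44=5793, 45–59=5660, 60–74=8815, 75+=9909
Total after period 4: 4289 + 5144 + 5793 + 5660 + 8815 + 9909 = 39610

39610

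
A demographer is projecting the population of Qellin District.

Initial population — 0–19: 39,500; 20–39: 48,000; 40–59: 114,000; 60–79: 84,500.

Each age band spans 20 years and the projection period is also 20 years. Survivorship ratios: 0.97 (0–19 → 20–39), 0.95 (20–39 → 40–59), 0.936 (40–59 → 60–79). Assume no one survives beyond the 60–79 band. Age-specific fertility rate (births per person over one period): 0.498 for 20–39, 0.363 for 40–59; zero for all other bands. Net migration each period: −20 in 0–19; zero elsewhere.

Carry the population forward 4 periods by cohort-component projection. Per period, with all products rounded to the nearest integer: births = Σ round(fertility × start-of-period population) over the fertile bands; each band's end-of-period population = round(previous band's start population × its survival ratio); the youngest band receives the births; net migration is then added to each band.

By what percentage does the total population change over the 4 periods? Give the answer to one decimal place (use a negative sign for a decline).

Call the groups 1 to 4, youngest first.
After projecting period 1:
Births: 48000 × 0.498 = 23904 ; 114000 × 0.363 = 41382 — total 65286
Group 2: 39500 × 0.97 = 38315
Group 3: 48000 × 0.95 = 45600
Group 4: 114000 × 0.936 = 106704
Net migration: Group 1 − 20 → 65266
End of period: [65266, 38315, 45600, 106704]
After projecting period 2:
Births: 38315 × 0.498 = 19081 ; 45600 × 0.363 = 16553 — total 35634
Group 2: 65266 × 0.97 = 63308
Group 3: 38315 × 0.95 = 36399
Group 4: 45600 × 0.936 = 42682
Net migration: Group 1 − 20 → 35614
End of period: [35614, 63308, 36399, 42682]
After projecting period 3:
Births: 63308 × 0.498 = 31527 ; 36399 × 0.363 = 13213 — total 44740
Group 2: 35614 × 0.97 = 34546
Group 3: 63308 × 0.95 = 60143
Group 4: 36399 × 0.936 = 34069
Net migration: Group 1 − 20 → 44720
End of period: [44720, 34546, 60143, 34069]
After projecting period 4:
Births: 34546 × 0.498 = 17204 ; 60143 × 0.363 = 21832 — total 39036
Group 2: 44720 × 0.97 = 43378
Group 3: 34546 × 0.95 = 32819
Group 4: 60143 × 0.936 = 56294
Net migration: Group 1 − 20 → 39016
End of period: [39016, 43378, 32819, 56294]
Total: 286000 → 171507; change = -114493; percentage change = -40.0%

-40.0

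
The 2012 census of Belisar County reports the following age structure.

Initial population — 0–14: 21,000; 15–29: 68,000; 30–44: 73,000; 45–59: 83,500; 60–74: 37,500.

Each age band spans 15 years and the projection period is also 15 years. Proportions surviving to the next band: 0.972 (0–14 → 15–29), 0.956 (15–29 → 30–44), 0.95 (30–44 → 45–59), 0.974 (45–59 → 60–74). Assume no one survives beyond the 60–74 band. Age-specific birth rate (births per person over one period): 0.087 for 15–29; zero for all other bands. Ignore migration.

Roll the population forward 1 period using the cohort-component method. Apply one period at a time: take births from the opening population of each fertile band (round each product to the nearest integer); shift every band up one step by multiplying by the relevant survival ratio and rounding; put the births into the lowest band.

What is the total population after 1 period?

242015

Period 1.
Births: 68000 × 0.087 = 5916
15–29: 21000 × 0.972 = 20412
30–44: 68000 × 0.956 = 65008
45–59: 73000 × 0.95 = 69350
60–74: 83500 × 0.974 = 81329
→ [5916, 20412, 65008, 69350, 81329]
Total after period 1: 5916 + 20412 + 65008 + 69350 + 81329 = 242015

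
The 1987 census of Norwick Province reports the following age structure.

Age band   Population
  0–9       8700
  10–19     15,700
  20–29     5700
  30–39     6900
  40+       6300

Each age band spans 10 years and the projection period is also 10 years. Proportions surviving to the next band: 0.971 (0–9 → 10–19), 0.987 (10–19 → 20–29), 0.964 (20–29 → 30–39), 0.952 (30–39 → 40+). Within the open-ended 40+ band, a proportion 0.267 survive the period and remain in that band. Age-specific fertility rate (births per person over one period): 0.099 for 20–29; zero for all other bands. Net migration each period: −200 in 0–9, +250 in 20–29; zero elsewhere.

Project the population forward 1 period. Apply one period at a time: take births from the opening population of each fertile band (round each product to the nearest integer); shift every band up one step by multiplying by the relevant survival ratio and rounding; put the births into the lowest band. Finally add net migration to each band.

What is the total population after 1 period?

Period 1:
Births: 5700 * 0.099 = 564
10–19: 8700 * 0.971 = 8448
20–29: 15700 * 0.987 = 15496
30–39: 5700 * 0.964 = 5495
40+: 6900 * 0.952 + 6300 * 0.267 = 6569 + 1682 = 8251
Net migration: 0–9 − 200 → 364; 20–29 + 250 → 15746
Giving 364 / 8448 / 15746 / 5495 / 8251.
Total after period 1: 364 + 8448 + 15746 + 5495 + 8251 = 38304

38304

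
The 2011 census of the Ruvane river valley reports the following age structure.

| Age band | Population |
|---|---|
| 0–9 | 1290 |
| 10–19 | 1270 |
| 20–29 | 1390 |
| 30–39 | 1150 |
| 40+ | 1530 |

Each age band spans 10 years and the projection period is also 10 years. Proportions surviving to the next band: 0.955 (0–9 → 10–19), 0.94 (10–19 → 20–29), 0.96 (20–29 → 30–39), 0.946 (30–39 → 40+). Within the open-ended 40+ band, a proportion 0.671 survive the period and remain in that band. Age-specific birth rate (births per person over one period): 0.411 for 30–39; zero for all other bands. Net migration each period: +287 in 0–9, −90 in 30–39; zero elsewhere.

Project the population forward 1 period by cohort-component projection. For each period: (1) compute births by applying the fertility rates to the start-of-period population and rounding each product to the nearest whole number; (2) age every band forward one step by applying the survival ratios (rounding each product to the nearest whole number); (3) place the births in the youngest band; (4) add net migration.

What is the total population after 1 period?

6545

Call the bands 1 to 5, youngest first.
Period 1:
Births: 1150 × 0.411 = 473
Band 2: 1290 × 0.955 = 1232
Band 3: 1270 × 0.94 = 1194
Band 4: 1390 × 0.96 = 1334
Band 5: 1150 × 0.946 + 1530 × 0.671 = 1088 + 1027 = 2115
Net migration: Band 1 + 287 → 760; Band 4 − 90 → 1244
Giving 760 / 1232 / 1194 / 1244 / 2115.
Total after period 1: 760 + 1232 + 1194 + 1244 + 2115 = 6545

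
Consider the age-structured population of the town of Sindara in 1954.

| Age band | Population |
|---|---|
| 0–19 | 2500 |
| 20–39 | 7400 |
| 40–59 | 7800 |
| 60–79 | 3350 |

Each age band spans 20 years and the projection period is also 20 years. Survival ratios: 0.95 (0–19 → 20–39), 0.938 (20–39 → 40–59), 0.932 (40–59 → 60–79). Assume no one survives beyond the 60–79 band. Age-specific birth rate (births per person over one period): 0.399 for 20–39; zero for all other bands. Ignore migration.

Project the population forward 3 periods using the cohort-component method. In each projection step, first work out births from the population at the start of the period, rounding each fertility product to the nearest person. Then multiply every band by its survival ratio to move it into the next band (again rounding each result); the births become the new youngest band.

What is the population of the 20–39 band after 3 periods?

901

[period 1]
Births: 7400 × 0.399 = 2953
20–39: 2500 × 0.95 = 2375
40–59: 7400 × 0.938 = 6941
60–79: 7800 × 0.932 = 7270
End of period: [2953, 2375, 6941, 7270]
[period 2]
Births: 2375 × 0.399 = 948
20–39: 2953 × 0.95 = 2805
40–59: 2375 × 0.938 = 2228
60–79: 6941 × 0.932 = 6469
End of period: [948, 2805, 2228, 6469]
[period 3]
Births: 2805 × 0.399 = 1119
20–39: 948 × 0.95 = 901
40–59: 2805 × 0.938 = 2631
60–79: 2228 × 0.932 = 2076
End of period: [1119, 901, 2631, 2076]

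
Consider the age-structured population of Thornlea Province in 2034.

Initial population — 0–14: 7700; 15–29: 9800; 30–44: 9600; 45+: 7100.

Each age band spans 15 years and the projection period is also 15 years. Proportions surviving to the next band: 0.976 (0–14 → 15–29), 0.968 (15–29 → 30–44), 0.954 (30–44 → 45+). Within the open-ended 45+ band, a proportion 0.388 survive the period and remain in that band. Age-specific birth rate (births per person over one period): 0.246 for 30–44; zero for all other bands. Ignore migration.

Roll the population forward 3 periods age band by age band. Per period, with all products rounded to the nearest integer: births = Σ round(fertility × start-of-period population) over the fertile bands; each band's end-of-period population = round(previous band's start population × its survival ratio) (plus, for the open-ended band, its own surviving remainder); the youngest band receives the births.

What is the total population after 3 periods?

— Period 1 —
Births: 9600 * 0.246 = 2362
15–29: 7700 * 0.976 = 7515
30–44: 9800 * 0.968 = 9486
45+: 9600 * 0.954 + 7100 * 0.388 = 9158 + 2755 = 11913
End of period: [2362, 7515, 9486, 11913]
— Period 2 —
Births: 9486 * 0.246 = 2334
15–29: 2362 * 0.976 = 2305
30–44: 7515 * 0.968 = 7275
45+: 9486 * 0.954 + 11913 * 0.388 = 9050 + 4622 = 13672
End of period: [2334, 2305, 7275, 13672]
— Period 3 —
Births: 7275 * 0.246 = 1790
15–29: 2334 * 0.976 = 2278
30–44: 2305 * 0.968 = 2231
45+: 7275 * 0.954 + 13672 * 0.388 = 6940 + 5305 = 12245
End of period: [1790, 2278, 2231, 12245]
Total after period 3: 1790 + 2278 + 2231 + 12245 = 18544

18544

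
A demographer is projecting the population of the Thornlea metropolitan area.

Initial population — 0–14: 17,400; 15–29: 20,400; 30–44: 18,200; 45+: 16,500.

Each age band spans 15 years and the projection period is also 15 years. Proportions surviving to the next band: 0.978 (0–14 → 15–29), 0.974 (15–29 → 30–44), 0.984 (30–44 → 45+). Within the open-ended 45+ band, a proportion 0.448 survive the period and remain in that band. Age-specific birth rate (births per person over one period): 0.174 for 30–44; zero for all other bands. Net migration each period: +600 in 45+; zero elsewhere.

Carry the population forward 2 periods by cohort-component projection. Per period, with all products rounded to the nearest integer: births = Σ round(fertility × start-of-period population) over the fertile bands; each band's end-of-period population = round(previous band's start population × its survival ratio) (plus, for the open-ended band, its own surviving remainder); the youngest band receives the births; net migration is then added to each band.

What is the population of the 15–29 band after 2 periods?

3097

Period 1:
Births: 18200 * 0.174 = 3167
15–29: 17400 * 0.978 = 17017
30–44: 20400 * 0.974 = 19870
45+: 18200 * 0.984 + 16500 * 0.448 = 17909 + 7392 = 25301
Net migration: 45+ + 600 → 25901
→ [3167, 17017, 19870, 25901]
Period 2:
Births: 19870 * 0.174 = 3457
15–29: 3167 * 0.978 = 3097
30–44: 17017 * 0.974 = 16575
45+: 19870 * 0.984 + 25901 * 0.448 = 19552 + 11604 = 31156
Net migration: 45+ + 600 → 31756
→ [3457, 3097, 16575, 31756]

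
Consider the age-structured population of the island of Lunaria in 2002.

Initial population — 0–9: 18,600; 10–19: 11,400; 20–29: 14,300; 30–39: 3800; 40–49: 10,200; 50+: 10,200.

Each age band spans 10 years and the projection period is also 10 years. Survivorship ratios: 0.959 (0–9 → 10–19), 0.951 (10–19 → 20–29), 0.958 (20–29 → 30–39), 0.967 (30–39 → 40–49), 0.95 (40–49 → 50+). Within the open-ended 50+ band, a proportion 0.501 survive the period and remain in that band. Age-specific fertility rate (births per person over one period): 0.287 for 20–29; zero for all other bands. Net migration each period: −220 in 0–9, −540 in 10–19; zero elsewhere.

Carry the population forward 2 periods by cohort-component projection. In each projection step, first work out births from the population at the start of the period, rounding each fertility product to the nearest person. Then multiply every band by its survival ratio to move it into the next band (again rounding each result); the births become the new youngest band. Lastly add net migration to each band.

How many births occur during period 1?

— Period 1 —
Births: 14300 * 0.287 = 4104
10–19: 18600 * 0.959 = 17837
20–29: 11400 * 0.951 = 10841
30–39: 14300 * 0.958 = 13699
40–49: 3800 * 0.967 = 3675
50+: 10200 * 0.95 + 10200 * 0.501 = 9690 + 5110 = 14800
Net migration: 0–9 − 220 → 3884; 10–19 − 540 → 17297
Giving 3884 / 17297 / 10841 / 13699 / 3675 / 14800.

4104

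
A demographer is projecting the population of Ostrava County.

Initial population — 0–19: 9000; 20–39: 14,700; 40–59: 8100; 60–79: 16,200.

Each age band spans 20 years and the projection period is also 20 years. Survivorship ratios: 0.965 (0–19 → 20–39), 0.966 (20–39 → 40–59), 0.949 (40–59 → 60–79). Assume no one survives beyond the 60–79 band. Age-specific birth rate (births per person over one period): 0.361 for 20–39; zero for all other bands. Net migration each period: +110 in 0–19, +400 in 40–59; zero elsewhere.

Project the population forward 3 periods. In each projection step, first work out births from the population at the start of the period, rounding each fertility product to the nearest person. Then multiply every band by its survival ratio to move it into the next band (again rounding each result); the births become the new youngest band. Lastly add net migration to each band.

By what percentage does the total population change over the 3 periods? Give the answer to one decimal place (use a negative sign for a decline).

-60.6

Let band 1 be 0–19 through band 4 = 60–79.
Period 1.
Births: 14700 × 0.361 = 5307
Band 2: 9000 × 0.965 = 8685
Band 3: 14700 × 0.966 = 14200
Band 4: 8100 × 0.949 = 7687
Net migration: Band 1 + 110 → 5417; Band 3 + 400 → 14600
End of period: [5417, 8685, 14600, 7687]
Period 2.
Births: 8685 × 0.361 = 3135
Band 2: 5417 × 0.965 = 5227
Band 3: 8685 × 0.966 = 8390
Band 4: 14600 × 0.949 = 13855
Net migration: Band 1 + 110 → 3245; Band 3 + 400 → 8790
End of period: [3245, 5227, 8790, 13855]
Period 3.
Births: 5227 × 0.361 = 1887
Band 2: 3245 × 0.965 = 3131
Band 3: 5227 × 0.966 = 5049
Band 4: 8790 × 0.949 = 8342
Net migration: Band 1 + 110 → 1997; Band 3 + 400 → 5449
End of period: [1997, 3131, 5449, 8342]
Total: 48000 → 18919; change = -29081; percentage change = -60.6%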